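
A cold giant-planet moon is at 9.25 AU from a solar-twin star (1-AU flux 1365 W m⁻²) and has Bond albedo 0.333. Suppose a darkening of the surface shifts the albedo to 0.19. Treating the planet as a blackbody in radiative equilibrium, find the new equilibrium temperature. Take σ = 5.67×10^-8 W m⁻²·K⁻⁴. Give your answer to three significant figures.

Irradiance scales as 1/d², so S = 1365 W m⁻² × (1/9.25)² = 15.95 W m⁻².
With the new albedo, S(1−α₂)/4 = 3.231 W m⁻², so T₂ = 86.88 K.

86.9 K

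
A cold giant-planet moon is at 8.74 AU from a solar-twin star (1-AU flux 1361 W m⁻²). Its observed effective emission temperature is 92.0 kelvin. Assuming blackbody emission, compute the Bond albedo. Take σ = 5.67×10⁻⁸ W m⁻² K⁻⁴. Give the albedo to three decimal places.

Flux at the orbit: S = 1361/(8.74)² = 17.82 W m⁻².
Energy balance: S(1−α)/4 = σT⁴, so 1−α = 4σT⁴/S.
4σT⁴ = 4·5.67×10⁻⁸·(92.0)⁴ = 16.25 W m⁻².
1−α = 16.25/17.82 = 0.9119, so α = 0.0881.

0.088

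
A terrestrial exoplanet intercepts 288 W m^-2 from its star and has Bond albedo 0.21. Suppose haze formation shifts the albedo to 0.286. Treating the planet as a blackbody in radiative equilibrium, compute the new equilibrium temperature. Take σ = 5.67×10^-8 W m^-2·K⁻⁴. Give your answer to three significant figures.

New equilibrium: T₂ = [(1−0.286)·288.0/(4σ)]^(1/4) = 173.5 K.

174 K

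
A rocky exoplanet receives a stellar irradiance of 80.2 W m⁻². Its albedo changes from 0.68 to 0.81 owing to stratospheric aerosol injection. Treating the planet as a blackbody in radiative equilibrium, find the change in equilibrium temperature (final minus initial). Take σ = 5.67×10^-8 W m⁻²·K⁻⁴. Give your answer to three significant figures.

-12.6 K

With α = 0.68, T₁ = 103.1 K.
After:  T₂ = [80.20·0.19/(4σ)]^(1/4) = 90.54 K.
ΔT = T₂ − T₁ = -12.60 K.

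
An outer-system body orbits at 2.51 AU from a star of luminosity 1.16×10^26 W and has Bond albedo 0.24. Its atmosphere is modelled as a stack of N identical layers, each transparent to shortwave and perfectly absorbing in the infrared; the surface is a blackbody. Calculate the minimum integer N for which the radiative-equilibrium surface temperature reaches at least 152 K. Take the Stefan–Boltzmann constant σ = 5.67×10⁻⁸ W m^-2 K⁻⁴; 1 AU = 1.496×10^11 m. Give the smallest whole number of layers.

2

Orbital distance: d = 2.51 AU = 3.755×10^11 m.
Spreading L over a sphere of radius d: S = 1.16×10^26/(4π·3.75×10^11²) = 65.47 W m^-2.
OLR = S(1−α)/4 = 12.44 W m^-2; the top layer radiates at T_e = 121.7 K.
Need (N+1)T_e⁴ ≥ T_s⁴, i.e. N+1 ≥ (152/121.7)⁴ = 2.433.
So N ≥ 1.433; the smallest integer is N = 2.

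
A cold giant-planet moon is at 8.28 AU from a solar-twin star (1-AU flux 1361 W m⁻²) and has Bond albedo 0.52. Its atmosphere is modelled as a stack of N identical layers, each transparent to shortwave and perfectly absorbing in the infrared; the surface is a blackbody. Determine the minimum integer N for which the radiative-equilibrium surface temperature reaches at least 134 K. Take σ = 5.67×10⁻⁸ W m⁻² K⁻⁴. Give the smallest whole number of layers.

7

By the inverse-square law, S = 1361/8.28² = 19.85 W m⁻².
The effective emission temperature is T_e = [S(1−α)/(4σ)]^¼ = 80.51 K.
T_s = (N+1)^(1/4)·T_e ≥ 134 K requires N+1 ≥ (T_s/T_e)⁴ = (134/80.51)⁴ = 7.674.
So N ≥ 6.674; the smallest integer is N = 7.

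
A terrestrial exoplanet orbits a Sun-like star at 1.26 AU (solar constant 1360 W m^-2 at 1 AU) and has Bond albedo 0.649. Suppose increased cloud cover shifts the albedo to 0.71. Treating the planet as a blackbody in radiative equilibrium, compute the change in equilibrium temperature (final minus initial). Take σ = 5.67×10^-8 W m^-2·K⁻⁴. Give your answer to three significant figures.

-8.89 kelvin

Irradiance scales as 1/d², so S = 1360 W m^-2 × (1/1.26)² = 856.6 W m^-2.
With α = 0.649, T₁ = 190.8 K.
With α = 0.71, T₂ = 181.9 K.
ΔT = T₂ − T₁ = -8.893 K.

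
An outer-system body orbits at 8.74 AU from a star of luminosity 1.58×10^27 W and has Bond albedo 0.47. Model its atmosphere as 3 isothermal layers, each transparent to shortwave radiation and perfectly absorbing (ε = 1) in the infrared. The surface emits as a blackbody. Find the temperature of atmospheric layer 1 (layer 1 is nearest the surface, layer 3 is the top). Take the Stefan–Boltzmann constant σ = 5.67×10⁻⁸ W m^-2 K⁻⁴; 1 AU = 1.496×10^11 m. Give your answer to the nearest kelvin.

151 K

d = 8.74 × 1.496×10^11 m = 1.308×10^12 m.
Spreading L over a sphere of radius d: S = 1.58×10^27/(4π·1.31×10^12²) = 73.55 W m^-2.
OLR = S(1−α)/4 = 9.745 W m^-2; the top layer radiates at T_e = 114.5 K.
The net upward flux σT_e⁴ is constant between every pair of levels, so T_k⁴ = (N+1−k)T_e⁴.
T_1 = (3)^(1/4)·114.5 = 150.7 K.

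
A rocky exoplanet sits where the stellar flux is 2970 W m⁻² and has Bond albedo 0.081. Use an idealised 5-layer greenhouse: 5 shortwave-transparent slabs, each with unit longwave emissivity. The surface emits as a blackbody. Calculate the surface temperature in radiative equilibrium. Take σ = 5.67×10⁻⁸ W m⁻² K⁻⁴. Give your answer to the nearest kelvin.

518 K

Top-of-atmosphere balance: σT_e⁴ = S(1−α)/4 = 682.4 W m⁻² → T_e = 331.2 K.
With N = 5 opaque layers, T_s = (N+1)^(1/4)·T_e = 6^(1/4)·331.2 = 518.4 K.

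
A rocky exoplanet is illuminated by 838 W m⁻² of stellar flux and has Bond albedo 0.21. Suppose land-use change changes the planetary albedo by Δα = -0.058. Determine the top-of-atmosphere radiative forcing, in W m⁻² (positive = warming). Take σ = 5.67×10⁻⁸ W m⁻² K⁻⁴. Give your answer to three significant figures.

12.2 W m⁻²

The change in absorbed flux is Δ[S(1−α)/4] = −SΔα/4 = 12.15 W m⁻².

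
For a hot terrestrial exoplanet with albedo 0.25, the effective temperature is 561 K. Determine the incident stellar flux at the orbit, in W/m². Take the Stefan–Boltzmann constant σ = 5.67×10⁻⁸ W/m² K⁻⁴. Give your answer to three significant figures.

30000 W/m²

From S(1−α)/4 = σT⁴: S = 4σT⁴/(1−α).
The emitted flux is σT⁴ = 5616 W/m².
S = 4·5616/0.75 = 29950 W/m².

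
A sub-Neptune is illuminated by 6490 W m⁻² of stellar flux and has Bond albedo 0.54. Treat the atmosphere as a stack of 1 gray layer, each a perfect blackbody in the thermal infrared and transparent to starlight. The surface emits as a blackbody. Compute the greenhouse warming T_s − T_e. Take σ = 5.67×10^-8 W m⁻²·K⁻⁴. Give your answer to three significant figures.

64.1 K

Top-of-atmosphere balance: σT_e⁴ = S(1−α)/4 = 746.3 W m⁻² → T_e = 338.7 K.
Surface: T_s = (2)^¼·T_e = 402.8 K.
Warming: T_s − T_e = 64.09 K.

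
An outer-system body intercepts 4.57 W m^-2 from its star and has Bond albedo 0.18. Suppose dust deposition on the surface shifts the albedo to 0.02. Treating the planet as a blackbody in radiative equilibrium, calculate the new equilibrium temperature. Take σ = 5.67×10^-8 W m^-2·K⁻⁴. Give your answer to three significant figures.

66.7 K

T₂ = [S(1−α₂)/(4σ)]^(1/4) = [4.570·0.98/(4σ)]^(1/4) = 66.66 K.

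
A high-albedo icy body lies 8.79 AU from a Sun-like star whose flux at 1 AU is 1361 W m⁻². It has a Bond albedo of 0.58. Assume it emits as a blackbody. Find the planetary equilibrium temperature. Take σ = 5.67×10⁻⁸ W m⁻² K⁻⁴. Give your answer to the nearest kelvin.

76 K

Flux at the orbit: S = 1361/(8.79)² = 17.61 W m⁻².
Absorbed flux (global mean): S(1−α)/4 = 17.61·0.42/4 = 1.850 W m⁻².
In equilibrium σT⁴ equals this, so T = 75.57 K.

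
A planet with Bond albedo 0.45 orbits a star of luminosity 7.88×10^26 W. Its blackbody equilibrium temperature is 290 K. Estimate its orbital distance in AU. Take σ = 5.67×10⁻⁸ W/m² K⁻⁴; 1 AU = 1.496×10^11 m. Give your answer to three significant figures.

Energy balance gives S = 4σT⁴/(1−α) = 2917 W/m².
Then d = [L/(4πS)]^(1/2) = 1.466×10^11 m, i.e. 0.9801 AU.

0.980 AU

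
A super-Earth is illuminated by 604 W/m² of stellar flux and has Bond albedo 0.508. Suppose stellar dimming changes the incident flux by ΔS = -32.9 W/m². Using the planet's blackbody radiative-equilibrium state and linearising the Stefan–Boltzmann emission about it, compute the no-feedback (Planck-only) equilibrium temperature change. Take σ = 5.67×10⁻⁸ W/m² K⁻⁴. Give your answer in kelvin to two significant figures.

-2.6 K

Unperturbed T_e = [604.0·(1−0.508)/(4σ)]^¼ = 190.3 K.
ΔF = Δ[S(1−α)]/4 = (1−0.508)·-32.9/4 = -4.047 W/m².
The Planck feedback parameter is 4σT_e³ = 1.562 W/m²/K.
Hence the no-feedback warming is ΔF/(4σT_e³) = -2.59 K.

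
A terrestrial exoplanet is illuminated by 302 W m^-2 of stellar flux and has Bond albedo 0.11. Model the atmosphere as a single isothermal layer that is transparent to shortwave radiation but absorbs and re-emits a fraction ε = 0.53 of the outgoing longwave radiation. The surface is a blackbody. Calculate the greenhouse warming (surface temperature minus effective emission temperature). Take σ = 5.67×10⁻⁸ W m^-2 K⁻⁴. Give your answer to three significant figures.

The planet radiates to space at T_e = [S(1−α)/(4σ)]^(1/4) = 185.5 K.
Surface balance with a leaky layer gives σT_s⁴ = σT_e⁴·2/(2−ε), so T_s = T_e·[2/(2−0.53)]^(1/4) = 200.4 K.
T_s − T_e = 200.4 − 185.5 = 14.85 K.

14.8 K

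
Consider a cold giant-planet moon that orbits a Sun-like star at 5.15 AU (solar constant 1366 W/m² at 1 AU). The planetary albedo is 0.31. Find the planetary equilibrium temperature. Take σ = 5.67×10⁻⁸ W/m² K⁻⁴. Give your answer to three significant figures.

112 K

By the inverse-square law, S = 1366/5.15² = 51.50 W/m².
The planet absorbs (1−α)S over its disc πR² and re-emits over 4πR², so the mean absorbed flux is (1−0.31)·51.50/4 = 8.884 W/m².
Balancing against σT⁴: T = (8.884/5.67×10⁻⁸)^(1/4) = 111.9 K.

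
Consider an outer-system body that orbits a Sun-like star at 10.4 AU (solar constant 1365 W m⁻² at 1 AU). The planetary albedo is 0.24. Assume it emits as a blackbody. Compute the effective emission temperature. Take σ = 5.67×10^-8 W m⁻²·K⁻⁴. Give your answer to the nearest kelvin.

81 K

Flux at the orbit: S = 1365/(10.4)² = 12.62 W m⁻².
Absorbed flux (global mean): S(1−α)/4 = 12.62·0.76/4 = 2.398 W m⁻².
Set σT⁴ = 2.398 → T = (2.398/σ)^(1/4) = 80.64 K.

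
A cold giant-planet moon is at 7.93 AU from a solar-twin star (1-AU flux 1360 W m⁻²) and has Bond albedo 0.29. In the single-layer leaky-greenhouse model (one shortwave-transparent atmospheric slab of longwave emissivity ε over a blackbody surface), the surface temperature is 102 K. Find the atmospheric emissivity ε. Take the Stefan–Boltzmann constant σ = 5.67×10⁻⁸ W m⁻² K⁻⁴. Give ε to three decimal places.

Flux at the orbit: S = 1360/(7.93)² = 21.63 W m⁻².
First, T_e = [21.63·(1−0.29)/(4σ)]^(1/4) = 90.71 K.
Since (2−ε)/2 = (T_e/T_s)⁴ = 0.6255, ε = 0.7491.

0.749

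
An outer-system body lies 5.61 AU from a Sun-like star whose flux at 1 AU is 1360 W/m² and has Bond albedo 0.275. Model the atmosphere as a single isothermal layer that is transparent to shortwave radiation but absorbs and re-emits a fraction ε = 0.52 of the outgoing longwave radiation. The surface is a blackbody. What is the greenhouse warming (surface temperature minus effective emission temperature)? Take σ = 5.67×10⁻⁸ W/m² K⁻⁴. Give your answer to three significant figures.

Flux at the orbit: S = 1360/(5.61)² = 43.21 W/m².
At the top of the atmosphere, σT_e⁴ = S(1−α)/4 = 7.832 W/m², giving T_e = 108.4 K.
The surface balance (absorbed SW + ε·downward IR = σT_s⁴) with T_a⁴ = T_s⁴/2 reduces to T_s = T_e·[2/(2−ε)]^¼ = 116.9 K.
Greenhouse warming: T_s − T_e = 8.476 K.

8.48 K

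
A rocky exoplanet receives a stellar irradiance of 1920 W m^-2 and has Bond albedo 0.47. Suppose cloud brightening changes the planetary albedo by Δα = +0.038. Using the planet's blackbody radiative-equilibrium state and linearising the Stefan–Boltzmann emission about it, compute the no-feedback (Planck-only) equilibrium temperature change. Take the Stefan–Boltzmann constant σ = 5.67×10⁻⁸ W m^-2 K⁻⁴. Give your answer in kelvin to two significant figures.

-4.6 K

Unperturbed T_e = [1920·(1−0.47)/(4σ)]^¼ = 258.8 K.
The change in absorbed flux is Δ[S(1−α)/4] = −SΔα/4 = -18.24 W m^-2.
Planck response: λ_P = 4σT_e³ = 4·5.67×10⁻⁸·(258.8)³ = 3.932 W m^-2/K.
So ΔT₀ = -18.24/3.932 = -4.64 K.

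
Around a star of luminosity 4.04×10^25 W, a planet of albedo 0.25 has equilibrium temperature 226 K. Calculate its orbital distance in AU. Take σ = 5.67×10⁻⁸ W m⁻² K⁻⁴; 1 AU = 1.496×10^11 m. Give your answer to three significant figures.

Required flux: S = 4σT⁴/(1−α) = 788.9 W m⁻².
Then d = [L/(4πS)]^(1/2) = 6.384×10^10 m, i.e. 0.4267 AU.

0.427 AU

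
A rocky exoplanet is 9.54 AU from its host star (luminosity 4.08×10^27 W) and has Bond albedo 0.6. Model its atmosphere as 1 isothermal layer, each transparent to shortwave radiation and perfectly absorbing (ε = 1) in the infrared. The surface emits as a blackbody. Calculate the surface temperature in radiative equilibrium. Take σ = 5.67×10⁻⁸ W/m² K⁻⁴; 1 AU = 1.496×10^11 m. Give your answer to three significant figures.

Orbital distance: d = 9.54 AU = 1.427×10^12 m.
S = L/(4πd²) = 159.4 W/m².
The effective emission temperature is T_e = [S(1−α)/(4σ)]^¼ = 129.5 K.
For an N-layer opaque stack, T_s⁴ = (N+1)T_e⁴, hence T_s = (2)^(1/4)×129.5 K = 154.0 K.

154 kelvin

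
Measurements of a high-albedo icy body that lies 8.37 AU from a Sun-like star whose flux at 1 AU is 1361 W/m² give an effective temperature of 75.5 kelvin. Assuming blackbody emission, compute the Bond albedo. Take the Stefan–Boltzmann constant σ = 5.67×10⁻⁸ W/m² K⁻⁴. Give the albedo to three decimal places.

By the inverse-square law, S = 1361/8.37² = 19.43 W/m².
From σT⁴ = S(1−α)/4 we invert for α: 1−α = 4σT⁴/S.
4σT⁴ = 4·5.67×10⁻⁸·(75.5)⁴ = 7.369 W/m².
Hence α = 1 − 7.369/19.43 = 0.6207.

0.621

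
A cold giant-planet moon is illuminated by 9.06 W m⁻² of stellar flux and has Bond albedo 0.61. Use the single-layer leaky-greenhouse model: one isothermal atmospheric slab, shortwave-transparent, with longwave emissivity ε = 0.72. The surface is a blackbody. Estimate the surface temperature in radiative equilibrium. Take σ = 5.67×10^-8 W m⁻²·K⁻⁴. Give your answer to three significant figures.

Effective emission temperature (TOA balance): σT_e⁴ = S(1−α)/4 = 0.8834 W m⁻² → T_e = 62.83 K.
For a single slab of emissivity ε, T_s⁴ = 2T_e⁴/(2−ε); thus T_s = 62.83·(1.562)^(1/4) = 70.24 K.

70.2 K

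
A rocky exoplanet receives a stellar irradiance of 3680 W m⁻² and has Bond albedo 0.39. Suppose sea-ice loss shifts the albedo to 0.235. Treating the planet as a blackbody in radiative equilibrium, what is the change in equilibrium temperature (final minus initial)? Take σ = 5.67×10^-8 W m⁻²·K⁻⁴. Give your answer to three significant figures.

18.4 K

With α = 0.39, T₁ = 315.4 K.
With α = 0.235, T₂ = 333.8 K.
Change: 333.8 − 315.4 = 18.37 K.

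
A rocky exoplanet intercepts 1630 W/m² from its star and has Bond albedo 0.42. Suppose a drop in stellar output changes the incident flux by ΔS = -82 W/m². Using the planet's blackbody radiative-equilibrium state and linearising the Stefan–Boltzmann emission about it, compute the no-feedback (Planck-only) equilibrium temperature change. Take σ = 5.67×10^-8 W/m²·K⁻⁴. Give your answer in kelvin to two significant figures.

Unperturbed T_e = [1630·(1−0.42)/(4σ)]^¼ = 254.1 K.
Only a fraction (1−α) is absorbed and it's spread over 4πR², so ΔF = (1−α)ΔS/4 = -11.89 W/m².
Linearising σT⁴ gives d(σT⁴)/dT = 4σT_e³ = 3.721 W/m² per K.
So ΔT₀ = -11.89/3.721 = -3.20 K.

-3.2 K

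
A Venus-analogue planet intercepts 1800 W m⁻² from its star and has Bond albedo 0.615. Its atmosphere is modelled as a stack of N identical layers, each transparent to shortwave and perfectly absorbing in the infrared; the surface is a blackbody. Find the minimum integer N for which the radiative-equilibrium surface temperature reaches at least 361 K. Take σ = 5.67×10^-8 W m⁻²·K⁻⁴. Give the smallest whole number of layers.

OLR = S(1−α)/4 = 173.2 W m⁻²; the top layer radiates at T_e = 235.1 K.
Since T_s⁴ = (N+1)T_e⁴, we need N ≥ (T_s/T_e)⁴ − 1 = 4.558.
Rounding up, N = 5.

5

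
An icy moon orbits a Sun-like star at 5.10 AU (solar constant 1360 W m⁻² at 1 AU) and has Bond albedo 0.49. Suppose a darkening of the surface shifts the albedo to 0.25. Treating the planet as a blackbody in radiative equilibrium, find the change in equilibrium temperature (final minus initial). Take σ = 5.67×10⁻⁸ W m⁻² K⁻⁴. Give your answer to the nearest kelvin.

Flux at the orbit: S = 1360/(5.10)² = 52.29 W m⁻².
With α = 0.49, T₁ = 104.1 K.
After:  T₂ = [52.29·0.75/(4σ)]^(1/4) = 114.7 K.
ΔT = T₂ − T₁ = 10.54 K.

11 kelvin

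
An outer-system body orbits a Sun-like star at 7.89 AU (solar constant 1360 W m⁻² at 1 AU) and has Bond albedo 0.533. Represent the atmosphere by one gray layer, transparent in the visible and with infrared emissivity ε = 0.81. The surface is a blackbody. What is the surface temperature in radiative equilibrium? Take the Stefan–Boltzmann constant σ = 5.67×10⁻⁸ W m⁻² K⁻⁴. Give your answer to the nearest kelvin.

By the inverse-square law, S = 1360/7.89² = 21.85 W m⁻².
At the top of the atmosphere, σT_e⁴ = S(1−α)/4 = 2.551 W m⁻², giving T_e = 81.90 K.
The surface balance (absorbed SW + ε·downward IR = σT_s⁴) with T_a⁴ = T_s⁴/2 reduces to T_s = T_e·[2/(2−ε)]^¼ = 93.25 K.

93 kelvin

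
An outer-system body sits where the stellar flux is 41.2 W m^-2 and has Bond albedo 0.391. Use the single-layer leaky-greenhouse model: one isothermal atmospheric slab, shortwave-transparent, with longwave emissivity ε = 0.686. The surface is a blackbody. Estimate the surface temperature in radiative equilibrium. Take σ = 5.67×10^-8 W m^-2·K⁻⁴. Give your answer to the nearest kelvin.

The planet radiates to space at T_e = [S(1−α)/(4σ)]^(1/4) = 102.6 K.
For a single slab of emissivity ε, T_s⁴ = 2T_e⁴/(2−ε); thus T_s = 102.6·(1.522)^(1/4) = 113.9 K.

114 K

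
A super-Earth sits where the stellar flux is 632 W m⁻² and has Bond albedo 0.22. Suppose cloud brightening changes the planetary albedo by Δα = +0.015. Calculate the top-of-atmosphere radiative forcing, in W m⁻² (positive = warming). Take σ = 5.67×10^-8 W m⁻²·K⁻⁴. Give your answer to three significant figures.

TOA radiative forcing: ΔF = −S·Δα/4 = −632.0·(+0.015)/4 = -2.370 W m⁻².

-2.37 W m⁻²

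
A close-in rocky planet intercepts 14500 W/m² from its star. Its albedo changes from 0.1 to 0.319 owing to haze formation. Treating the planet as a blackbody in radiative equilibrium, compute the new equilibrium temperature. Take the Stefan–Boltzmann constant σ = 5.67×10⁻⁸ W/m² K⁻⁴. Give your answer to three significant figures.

With the new albedo, S(1−α₂)/4 = 2469 W/m², so T₂ = 456.8 K.

457 kelvin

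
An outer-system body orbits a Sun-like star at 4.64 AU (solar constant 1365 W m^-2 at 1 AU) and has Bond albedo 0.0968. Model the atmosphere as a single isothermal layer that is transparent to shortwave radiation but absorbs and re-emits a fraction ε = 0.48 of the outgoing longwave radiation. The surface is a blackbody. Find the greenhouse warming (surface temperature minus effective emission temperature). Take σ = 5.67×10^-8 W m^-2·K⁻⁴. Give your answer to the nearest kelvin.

9 K

Irradiance scales as 1/d², so S = 1365 W m^-2 × (1/4.64)² = 63.40 W m^-2.
The planet radiates to space at T_e = [S(1−α)/(4σ)]^(1/4) = 126.1 K.
For a single slab of emissivity ε, T_s⁴ = 2T_e⁴/(2−ε); thus T_s = 126.1·(1.316)^(1/4) = 135.0 K.
The atmosphere warms the surface by 8.952 K.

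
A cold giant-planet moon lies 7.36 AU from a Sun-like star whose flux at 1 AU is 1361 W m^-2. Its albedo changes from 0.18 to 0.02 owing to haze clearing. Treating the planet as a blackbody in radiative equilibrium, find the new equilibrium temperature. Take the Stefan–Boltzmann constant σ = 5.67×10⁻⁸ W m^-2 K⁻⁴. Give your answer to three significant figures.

Flux at the orbit: S = 1361/(7.36)² = 25.12 W m^-2.
New equilibrium: T₂ = [(1−0.02)·25.12/(4σ)]^(1/4) = 102.1 K.

102 K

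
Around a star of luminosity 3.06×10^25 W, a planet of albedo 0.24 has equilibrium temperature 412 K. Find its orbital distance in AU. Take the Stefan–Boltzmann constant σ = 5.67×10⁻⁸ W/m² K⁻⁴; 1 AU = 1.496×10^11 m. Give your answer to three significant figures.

0.112 AU

Required flux: S = 4σT⁴/(1−α) = 8598 W/m².
Then d = [L/(4πS)]^(1/2) = 1.683×10^10 m, i.e. 0.1125 AU.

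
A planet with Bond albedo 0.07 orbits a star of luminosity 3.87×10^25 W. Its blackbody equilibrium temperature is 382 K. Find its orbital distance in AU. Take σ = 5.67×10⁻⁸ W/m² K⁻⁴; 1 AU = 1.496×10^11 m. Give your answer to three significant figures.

Required flux: S = 4σT⁴/(1−α) = 5193 W/m².
S = L/(4πd²) → d = √(L/4πS) = √(3.87×10^25/(4π·5193)) = 2.435×10^10 m = 0.1628 AU.

0.163 AU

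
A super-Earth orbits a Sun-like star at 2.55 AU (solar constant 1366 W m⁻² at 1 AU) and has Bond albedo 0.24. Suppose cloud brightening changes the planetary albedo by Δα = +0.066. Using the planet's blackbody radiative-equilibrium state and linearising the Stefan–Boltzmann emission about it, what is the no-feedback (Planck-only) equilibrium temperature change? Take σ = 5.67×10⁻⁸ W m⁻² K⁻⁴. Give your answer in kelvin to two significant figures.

-3.5 K

By the inverse-square law, S = 1366/2.55² = 210.1 W m⁻².
Reference equilibrium: T_e = [S(1−α)/(4σ)]^(1/4) = 162.9 K.
The change in absorbed flux is Δ[S(1−α)/4] = −SΔα/4 = -3.466 W m⁻².
The Planck feedback parameter is 4σT_e³ = 0.9802 W m⁻²/K.
Hence the no-feedback warming is ΔF/(4σT_e³) = -3.54 K.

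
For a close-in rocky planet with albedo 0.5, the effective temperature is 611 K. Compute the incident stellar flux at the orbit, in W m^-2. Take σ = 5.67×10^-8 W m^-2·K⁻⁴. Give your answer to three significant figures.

63200 W m^-2

From S(1−α)/4 = σT⁴: S = 4σT⁴/(1−α).
σT⁴ = 5.67×10⁻⁸·(611)⁴ = 7902 W m^-2.
S = 4·7902/0.5 = 63220 W m^-2.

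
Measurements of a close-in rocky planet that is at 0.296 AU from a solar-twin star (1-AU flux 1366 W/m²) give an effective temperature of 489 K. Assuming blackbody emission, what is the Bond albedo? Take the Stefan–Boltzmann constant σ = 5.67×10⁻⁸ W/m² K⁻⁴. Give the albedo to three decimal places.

0.168

Irradiance scales as 1/d², so S = 1366 W/m² × (1/0.296)² = 15590 W/m².
Rearranging the radiative balance, α = 1 − 4σT⁴/S.
4σT⁴ = 4·5.67×10⁻⁸·(489)⁴ = 12970 W/m².
Hence α = 1 − 12970/15590 = 0.1682.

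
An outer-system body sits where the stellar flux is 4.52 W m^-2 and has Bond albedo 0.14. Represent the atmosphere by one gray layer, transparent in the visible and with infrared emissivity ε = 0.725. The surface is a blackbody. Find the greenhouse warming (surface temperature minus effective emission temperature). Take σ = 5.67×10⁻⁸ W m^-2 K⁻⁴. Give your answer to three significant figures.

7.67 K

At the top of the atmosphere, σT_e⁴ = S(1−α)/4 = 0.9718 W m^-2, giving T_e = 64.34 K.
Surface balance with a leaky layer gives σT_s⁴ = σT_e⁴·2/(2−ε), so T_s = T_e·[2/(2−0.725)]^(1/4) = 72.01 K.
T_s − T_e = 72.01 − 64.34 = 7.665 K.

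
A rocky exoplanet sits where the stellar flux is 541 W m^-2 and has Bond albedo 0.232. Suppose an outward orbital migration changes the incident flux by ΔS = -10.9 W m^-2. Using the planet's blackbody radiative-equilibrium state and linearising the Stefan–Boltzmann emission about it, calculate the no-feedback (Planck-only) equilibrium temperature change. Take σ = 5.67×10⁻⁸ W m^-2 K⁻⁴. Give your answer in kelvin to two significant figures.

-1.0 K

Unperturbed T_e = [541.0·(1−0.232)/(4σ)]^¼ = 206.9 K.
Only a fraction (1−α) is absorbed and it's spread over 4πR², so ΔF = (1−α)ΔS/4 = -2.093 W m^-2.
Planck response: λ_P = 4σT_e³ = 4·5.67×10⁻⁸·(206.9)³ = 2.008 W m^-2/K.
Hence the no-feedback warming is ΔF/(4σT_e³) = -1.04 K.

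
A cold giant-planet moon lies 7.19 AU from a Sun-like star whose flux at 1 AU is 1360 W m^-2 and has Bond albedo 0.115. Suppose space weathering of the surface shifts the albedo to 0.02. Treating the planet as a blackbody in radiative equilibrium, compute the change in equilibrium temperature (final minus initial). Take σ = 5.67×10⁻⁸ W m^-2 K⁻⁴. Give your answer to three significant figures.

Flux at the orbit: S = 1360/(7.19)² = 26.31 W m^-2.
Initial: T₁ = [S(1−0.115)/(4σ)]^(1/4) = 100.7 K.
After:  T₂ = [26.31·0.98/(4σ)]^(1/4) = 103.3 K.
ΔT = T₂ − T₁ = 2.599 K.

2.60 kelvin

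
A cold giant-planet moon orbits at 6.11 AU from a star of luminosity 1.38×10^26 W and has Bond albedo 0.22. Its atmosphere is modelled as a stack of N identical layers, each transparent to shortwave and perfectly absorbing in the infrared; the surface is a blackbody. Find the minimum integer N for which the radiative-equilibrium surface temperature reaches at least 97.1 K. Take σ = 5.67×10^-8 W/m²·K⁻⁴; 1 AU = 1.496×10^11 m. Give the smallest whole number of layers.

1

d = 6.11 × 1.496×10^11 m = 9.141×10^11 m.
Spreading L over a sphere of radius d: S = 1.38×10^26/(4π·9.14×10^11²) = 13.14 W/m².
OLR = S(1−α)/4 = 2.563 W/m²; the top layer radiates at T_e = 82.00 K.
T_s = (N+1)^(1/4)·T_e ≥ 97.1 K requires N+1 ≥ (T_s/T_e)⁴ = (97.1/82.00)⁴ = 1.967.
So N ≥ 0.967; the smallest integer is N = 1.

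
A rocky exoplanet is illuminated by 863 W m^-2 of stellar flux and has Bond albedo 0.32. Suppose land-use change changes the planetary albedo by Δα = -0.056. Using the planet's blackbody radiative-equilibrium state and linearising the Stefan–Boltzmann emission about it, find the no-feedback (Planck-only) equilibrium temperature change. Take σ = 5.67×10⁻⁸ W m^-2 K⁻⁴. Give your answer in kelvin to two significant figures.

4.6 K

Unperturbed T_e = [863.0·(1−0.32)/(4σ)]^¼ = 225.5 K.
ΔF = −(S/4)Δα = −(863.0/4)×(-0.056) = 12.08 W m^-2.
Linearising σT⁴ gives d(σT⁴)/dT = 4σT_e³ = 2.602 W m^-2 per K.
Hence the no-feedback warming is ΔF/(4σT_e³) = 4.64 K.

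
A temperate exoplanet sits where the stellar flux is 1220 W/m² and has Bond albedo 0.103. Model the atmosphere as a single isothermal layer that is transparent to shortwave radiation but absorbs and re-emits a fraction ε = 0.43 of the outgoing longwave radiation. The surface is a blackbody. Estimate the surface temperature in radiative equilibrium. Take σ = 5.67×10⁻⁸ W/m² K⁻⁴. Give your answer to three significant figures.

280 K

Effective emission temperature (TOA balance): σT_e⁴ = S(1−α)/4 = 273.6 W/m² → T_e = 263.6 K.
The surface balance (absorbed SW + ε·downward IR = σT_s⁴) with T_a⁴ = T_s⁴/2 reduces to T_s = T_e·[2/(2−ε)]^¼ = 280.0 K.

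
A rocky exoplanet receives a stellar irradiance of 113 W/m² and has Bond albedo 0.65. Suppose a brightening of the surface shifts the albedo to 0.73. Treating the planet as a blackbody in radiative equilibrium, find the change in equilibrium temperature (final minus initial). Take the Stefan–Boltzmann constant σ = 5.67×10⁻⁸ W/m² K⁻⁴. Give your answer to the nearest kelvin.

-7 kelvin

Initial: T₁ = [S(1−0.65)/(4σ)]^(1/4) = 114.9 K.
After:  T₂ = [113.0·0.27/(4σ)]^(1/4) = 107.7 K.
Change: 107.7 − 114.9 = -7.219 K.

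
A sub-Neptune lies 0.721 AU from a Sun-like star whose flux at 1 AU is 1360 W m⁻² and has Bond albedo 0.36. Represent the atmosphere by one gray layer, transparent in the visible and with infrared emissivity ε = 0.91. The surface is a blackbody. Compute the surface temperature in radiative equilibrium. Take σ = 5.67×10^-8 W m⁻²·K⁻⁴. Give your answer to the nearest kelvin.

Irradiance scales as 1/d², so S = 1360 W m⁻² × (1/0.721)² = 2616 W m⁻².
Effective emission temperature (TOA balance): σT_e⁴ = S(1−α)/4 = 418.6 W m⁻² → T_e = 293.1 K.
Surface balance with a leaky layer gives σT_s⁴ = σT_e⁴·2/(2−ε), so T_s = T_e·[2/(2−0.91)]^(1/4) = 341.2 K.

341 kelvin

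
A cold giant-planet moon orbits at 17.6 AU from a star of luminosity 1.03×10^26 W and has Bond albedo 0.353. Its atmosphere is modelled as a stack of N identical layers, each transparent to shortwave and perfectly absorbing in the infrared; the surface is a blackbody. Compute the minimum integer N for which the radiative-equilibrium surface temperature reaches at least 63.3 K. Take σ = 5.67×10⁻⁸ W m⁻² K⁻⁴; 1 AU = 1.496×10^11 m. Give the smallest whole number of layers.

4

Orbital distance: d = 17.6 AU = 2.633×10^12 m.
Spreading L over a sphere of radius d: S = 1.03×10^26/(4π·2.63×10^12²) = 1.182 W m⁻².
The effective emission temperature is T_e = [S(1−α)/(4σ)]^¼ = 42.85 K.
Need (N+1)T_e⁴ ≥ T_s⁴, i.e. N+1 ≥ (63.3/42.85)⁴ = 4.760.
Rounding up, N = 4.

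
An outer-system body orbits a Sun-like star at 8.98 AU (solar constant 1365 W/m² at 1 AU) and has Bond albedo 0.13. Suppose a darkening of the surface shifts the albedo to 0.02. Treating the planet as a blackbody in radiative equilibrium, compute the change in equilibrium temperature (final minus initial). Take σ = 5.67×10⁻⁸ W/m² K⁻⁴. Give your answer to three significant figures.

2.71 K

By the inverse-square law, S = 1365/8.98² = 16.93 W/m².
Initial: T₁ = [S(1−0.13)/(4σ)]^(1/4) = 89.77 K.
With α = 0.02, T₂ = 92.48 K.
Change: 92.48 − 89.77 = 2.712 K.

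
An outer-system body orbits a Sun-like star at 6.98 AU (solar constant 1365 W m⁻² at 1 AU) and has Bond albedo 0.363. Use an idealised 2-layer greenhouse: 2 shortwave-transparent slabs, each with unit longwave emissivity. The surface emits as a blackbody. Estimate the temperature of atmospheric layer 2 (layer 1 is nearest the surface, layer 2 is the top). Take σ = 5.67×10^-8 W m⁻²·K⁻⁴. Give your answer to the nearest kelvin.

94 K

By the inverse-square law, S = 1365/6.98² = 28.02 W m⁻².
OLR = S(1−α)/4 = 4.462 W m⁻²; the top layer radiates at T_e = 94.18 K.
Each opaque layer satisfies 2T_j⁴ = T_{j−1}⁴ + T_{j+1}⁴, giving T_k⁴ = (N+1−k)T_e⁴.
With k = 2: T_2 = (2+1−2)^¼·94.18 K = 94.18 K.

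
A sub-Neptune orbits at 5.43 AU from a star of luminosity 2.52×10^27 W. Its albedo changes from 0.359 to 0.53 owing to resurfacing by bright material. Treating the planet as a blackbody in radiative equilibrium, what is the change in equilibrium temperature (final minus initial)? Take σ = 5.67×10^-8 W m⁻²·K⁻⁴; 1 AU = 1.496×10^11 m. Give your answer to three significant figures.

-12.8 K

Orbital distance: d = 5.43 AU = 8.123×10^11 m.
Flux at the orbit: S = L/(4πd²) = 2.52×10^27/(4π·(8.12×10^11)²) = 303.9 W m⁻².
Before: T₁ = [303.9·0.641/(4σ)]^(1/4) = 171.2 K.
After:  T₂ = [303.9·0.47/(4σ)]^(1/4) = 158.4 K.
Change: 158.4 − 171.2 = -12.78 K.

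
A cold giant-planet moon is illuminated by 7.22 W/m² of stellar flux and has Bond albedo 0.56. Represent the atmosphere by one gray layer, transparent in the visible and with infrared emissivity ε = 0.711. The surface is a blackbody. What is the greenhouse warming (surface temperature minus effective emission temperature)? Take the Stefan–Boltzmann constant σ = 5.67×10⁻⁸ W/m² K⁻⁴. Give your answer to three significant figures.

7.10 kelvin

At the top of the atmosphere, σT_e⁴ = S(1−α)/4 = 0.7942 W/m², giving T_e = 61.18 K.
The surface balance (absorbed SW + ε·downward IR = σT_s⁴) with T_a⁴ = T_s⁴/2 reduces to T_s = T_e·[2/(2−ε)]^¼ = 68.28 K.
Greenhouse warming: T_s − T_e = 7.101 K.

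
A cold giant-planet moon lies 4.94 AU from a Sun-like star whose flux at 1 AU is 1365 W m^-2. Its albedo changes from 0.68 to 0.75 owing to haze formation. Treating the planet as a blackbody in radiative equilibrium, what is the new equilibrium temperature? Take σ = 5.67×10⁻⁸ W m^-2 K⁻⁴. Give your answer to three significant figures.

By the inverse-square law, S = 1365/4.94² = 55.93 W m^-2.
T₂ = [S(1−α₂)/(4σ)]^(1/4) = [55.93·0.25/(4σ)]^(1/4) = 88.61 K.

88.6 kelvin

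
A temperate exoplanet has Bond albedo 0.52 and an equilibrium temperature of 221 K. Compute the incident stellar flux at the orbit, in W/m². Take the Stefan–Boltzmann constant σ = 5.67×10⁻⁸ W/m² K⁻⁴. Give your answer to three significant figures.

1130 W/m²

From S(1−α)/4 = σT⁴: S = 4σT⁴/(1−α).
σT⁴ = 5.67×10⁻⁸·(221)⁴ = 135.3 W/m².
So S = 4×135.3/(1−0.52) = 1127 W/m².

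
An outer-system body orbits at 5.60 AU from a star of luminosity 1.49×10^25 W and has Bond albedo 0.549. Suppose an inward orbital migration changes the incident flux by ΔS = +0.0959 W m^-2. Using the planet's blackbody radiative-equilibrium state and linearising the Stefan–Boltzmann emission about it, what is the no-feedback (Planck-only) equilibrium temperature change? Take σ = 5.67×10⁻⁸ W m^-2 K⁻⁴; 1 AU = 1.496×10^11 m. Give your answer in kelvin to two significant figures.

Orbital distance: d = 5.60 AU = 8.378×10^11 m.
S = L/(4πd²) = 1.689 W m^-2.
Reference equilibrium: T_e = [S(1−α)/(4σ)]^(1/4) = 42.81 K.
Only a fraction (1−α) is absorbed and it's spread over 4πR², so ΔF = (1−α)ΔS/4 = 0.01081 W m^-2.
Linearising σT⁴ gives d(σT⁴)/dT = 4σT_e³ = 0.01780 W m^-2 per K.
So ΔT₀ = 0.01081/0.01780 = 0.608 K.

0.61 K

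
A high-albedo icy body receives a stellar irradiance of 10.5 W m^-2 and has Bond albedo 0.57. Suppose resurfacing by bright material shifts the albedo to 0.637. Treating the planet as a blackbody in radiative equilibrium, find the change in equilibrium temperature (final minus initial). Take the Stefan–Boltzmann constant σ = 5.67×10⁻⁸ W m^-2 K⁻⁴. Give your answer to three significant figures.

Before: T₁ = [10.50·0.43/(4σ)]^(1/4) = 66.80 K.
After:  T₂ = [10.50·0.363/(4σ)]^(1/4) = 64.03 K.
ΔT = T₂ − T₁ = -2.769 K.

-2.77 K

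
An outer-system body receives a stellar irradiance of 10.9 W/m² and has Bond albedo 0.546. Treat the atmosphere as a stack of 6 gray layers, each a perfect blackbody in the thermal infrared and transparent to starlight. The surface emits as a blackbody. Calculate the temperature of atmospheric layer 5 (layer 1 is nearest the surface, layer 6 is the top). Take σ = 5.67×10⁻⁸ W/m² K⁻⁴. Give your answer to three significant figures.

81.3 kelvin

Top-of-atmosphere balance: σT_e⁴ = S(1−α)/4 = 1.237 W/m² → T_e = 68.35 K.
Each opaque layer satisfies 2T_j⁴ = T_{j−1}⁴ + T_{j+1}⁴, giving T_k⁴ = (N+1−k)T_e⁴.
T_5 = (2)^(1/4)·68.35 = 81.28 K.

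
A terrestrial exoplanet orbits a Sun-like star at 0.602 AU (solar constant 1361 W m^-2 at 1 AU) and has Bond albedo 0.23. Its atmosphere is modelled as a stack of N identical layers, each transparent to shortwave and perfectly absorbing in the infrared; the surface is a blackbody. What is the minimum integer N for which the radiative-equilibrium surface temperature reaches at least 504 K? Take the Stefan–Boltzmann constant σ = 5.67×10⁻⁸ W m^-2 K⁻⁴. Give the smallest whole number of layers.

Flux at the orbit: S = 1361/(0.602)² = 3755 W m^-2.
Top-of-atmosphere balance: σT_e⁴ = S(1−α)/4 = 722.9 W m^-2 → T_e = 336.0 K.
Need (N+1)T_e⁴ ≥ T_s⁴, i.e. N+1 ≥ (504/336.0)⁴ = 5.061.
The minimum whole number is N = 5.

5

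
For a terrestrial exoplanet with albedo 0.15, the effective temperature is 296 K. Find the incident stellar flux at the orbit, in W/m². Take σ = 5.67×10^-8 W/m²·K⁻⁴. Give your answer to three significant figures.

From S(1−α)/4 = σT⁴: S = 4σT⁴/(1−α).
The emitted flux is σT⁴ = 435.3 W/m².
S = 4·435.3/0.85 = 2048 W/m².

2050 W/m²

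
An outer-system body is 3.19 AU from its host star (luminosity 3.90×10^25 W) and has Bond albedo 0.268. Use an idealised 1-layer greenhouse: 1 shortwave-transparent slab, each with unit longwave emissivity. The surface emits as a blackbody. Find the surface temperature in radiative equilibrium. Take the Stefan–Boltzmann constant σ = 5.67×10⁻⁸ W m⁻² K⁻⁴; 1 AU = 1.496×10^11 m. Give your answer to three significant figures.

d = 3.19 × 1.496×10^11 m = 4.772×10^11 m.
S = L/(4πd²) = 13.63 W m⁻².
The effective emission temperature is T_e = [S(1−α)/(4σ)]^¼ = 81.44 K.
For an N-layer opaque stack, T_s⁴ = (N+1)T_e⁴, hence T_s = (2)^(1/4)×81.44 K = 96.84 K.

96.8 K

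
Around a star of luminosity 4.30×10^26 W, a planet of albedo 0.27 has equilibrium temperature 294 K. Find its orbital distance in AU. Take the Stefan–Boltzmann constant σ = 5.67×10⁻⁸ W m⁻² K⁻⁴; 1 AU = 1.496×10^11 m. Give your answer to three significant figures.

0.812 AU

Energy balance gives S = 4σT⁴/(1−α) = 2321 W m⁻².
S = L/(4πd²) → d = √(L/4πS) = √(4.30×10^26/(4π·2321)) = 1.214×10^11 m = 0.8116 AU.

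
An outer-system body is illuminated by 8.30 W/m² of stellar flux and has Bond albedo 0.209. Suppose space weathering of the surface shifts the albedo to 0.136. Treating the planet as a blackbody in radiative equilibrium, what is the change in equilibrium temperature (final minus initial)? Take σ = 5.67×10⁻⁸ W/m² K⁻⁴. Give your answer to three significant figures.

1.64 K

Before: T₁ = [8.300·0.791/(4σ)]^(1/4) = 73.35 K.
Final:   T₂ = [S(1−0.136)/(4σ)]^(1/4) = 74.99 K.
Change: 74.99 − 73.35 = 1.637 K.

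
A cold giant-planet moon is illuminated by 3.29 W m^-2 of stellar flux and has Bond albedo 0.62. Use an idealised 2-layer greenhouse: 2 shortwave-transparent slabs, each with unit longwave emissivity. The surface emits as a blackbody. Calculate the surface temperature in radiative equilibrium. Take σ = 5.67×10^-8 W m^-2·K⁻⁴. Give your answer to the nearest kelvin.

64 K

Top-of-atmosphere balance: σT_e⁴ = S(1−α)/4 = 0.3125 W m^-2 → T_e = 48.45 K.
Layer-by-layer balance gives σT_s⁴ = (N+1)σT_e⁴, so T_s = 3^¼·48.45 = 63.77 K.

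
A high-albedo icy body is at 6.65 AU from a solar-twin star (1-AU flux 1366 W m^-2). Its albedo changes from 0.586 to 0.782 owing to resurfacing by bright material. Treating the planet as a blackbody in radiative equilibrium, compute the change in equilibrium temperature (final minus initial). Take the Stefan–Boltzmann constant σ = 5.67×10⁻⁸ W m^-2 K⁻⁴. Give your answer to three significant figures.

-12.8 K

Flux at the orbit: S = 1366/(6.65)² = 30.89 W m^-2.
Before: T₁ = [30.89·0.414/(4σ)]^(1/4) = 86.65 K.
After:  T₂ = [30.89·0.218/(4σ)]^(1/4) = 73.82 K.
ΔT = T₂ − T₁ = -12.84 K.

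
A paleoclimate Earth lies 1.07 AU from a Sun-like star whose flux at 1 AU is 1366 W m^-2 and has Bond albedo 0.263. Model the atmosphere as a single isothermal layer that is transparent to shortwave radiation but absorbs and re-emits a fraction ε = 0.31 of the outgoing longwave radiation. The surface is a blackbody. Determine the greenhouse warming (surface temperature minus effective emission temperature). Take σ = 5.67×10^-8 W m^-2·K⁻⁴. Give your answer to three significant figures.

Irradiance scales as 1/d², so S = 1366 W m^-2 × (1/1.07)² = 1193 W m^-2.
The planet radiates to space at T_e = [S(1−α)/(4σ)]^(1/4) = 249.5 K.
The surface balance (absorbed SW + ε·downward IR = σT_s⁴) with T_a⁴ = T_s⁴/2 reduces to T_s = T_e·[2/(2−ε)]^¼ = 260.3 K.
The atmosphere warms the surface by 10.73 K.

10.7 kelvin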